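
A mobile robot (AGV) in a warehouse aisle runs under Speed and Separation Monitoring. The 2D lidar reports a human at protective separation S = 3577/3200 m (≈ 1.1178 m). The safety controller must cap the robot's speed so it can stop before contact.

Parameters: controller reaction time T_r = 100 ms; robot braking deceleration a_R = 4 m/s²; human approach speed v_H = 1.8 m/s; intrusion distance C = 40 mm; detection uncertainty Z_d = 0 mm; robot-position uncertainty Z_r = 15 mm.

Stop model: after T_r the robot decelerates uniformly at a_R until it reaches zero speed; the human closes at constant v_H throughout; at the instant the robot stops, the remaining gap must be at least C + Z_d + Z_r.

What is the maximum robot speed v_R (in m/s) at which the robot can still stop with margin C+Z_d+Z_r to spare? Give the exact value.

v_R_max = 5/4 m/s = 1.2500 m/s

at the boundary: (1/8)·v² + (11/20)·v + (-113/128) = 0
  disc = (11/20)² − 4·(1/8)·(-113/128) = 4761/6400 ; √disc = 69/80
  v_R = (−(11/20) + 69/80) / (2·(1/8)) = 5/4 m/s
check:
braking lasts T_s = (5/4)/4 = 0.3125 s
reaction-phase robot travel = 1.2500·0.1000 = 0.1250 m
braking distance = 1.2500²/(2·4.0000) = 0.1953 m
human over T_r+T_s: 1.8000·(0.1000+0.3125) = 0.7425 m
C+Z_d+Z_r = 0.0400+0.0000+0.0150 = 0.0550 m
sum ≈ 0.1250+0.1953+0.7425+0.0550 ≈ 1.1178 m = S ✓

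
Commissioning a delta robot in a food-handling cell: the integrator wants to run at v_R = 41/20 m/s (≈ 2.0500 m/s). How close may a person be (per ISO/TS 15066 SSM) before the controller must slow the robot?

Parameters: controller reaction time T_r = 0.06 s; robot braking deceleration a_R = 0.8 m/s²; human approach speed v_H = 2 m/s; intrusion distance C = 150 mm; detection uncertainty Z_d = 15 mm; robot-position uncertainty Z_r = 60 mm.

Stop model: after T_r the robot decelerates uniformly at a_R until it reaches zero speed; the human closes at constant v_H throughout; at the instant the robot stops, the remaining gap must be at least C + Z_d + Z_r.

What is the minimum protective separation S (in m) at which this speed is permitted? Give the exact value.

braking lasts T_s = (41/20)/(4/5) = 2.5625 s
robot in T_r: 2.0500·0.0600 = 0.1230 m
robot covers 2.0500·2.5625 − ½·0.8000·2.5625² = 2.6266 m while stopping
human over T_r+T_s: 2.0000·(0.0600+2.5625) = 5.2450 m
residual clearance needed = 0.1500+0.0150+0.0600 = 0.2250 m
S_min ≈ 0.1230+2.6266+5.2450+0.2250  ⇒  S_min = 131513/16000 m

S_min = 131513/16000 m = 8.2196 m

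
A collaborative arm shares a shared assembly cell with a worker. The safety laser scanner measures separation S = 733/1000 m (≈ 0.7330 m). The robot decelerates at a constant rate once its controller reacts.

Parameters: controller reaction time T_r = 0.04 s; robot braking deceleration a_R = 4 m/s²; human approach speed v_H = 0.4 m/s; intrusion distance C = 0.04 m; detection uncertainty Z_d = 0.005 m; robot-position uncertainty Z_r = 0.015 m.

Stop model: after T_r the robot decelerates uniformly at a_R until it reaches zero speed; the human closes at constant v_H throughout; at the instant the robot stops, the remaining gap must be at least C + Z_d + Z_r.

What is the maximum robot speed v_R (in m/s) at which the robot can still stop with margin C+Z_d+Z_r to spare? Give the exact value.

v_R_max = 9/5 m/s = 1.8000 m/s

collect terms ⇒ (1/8)·v_R² + (7/50)·v_R + (-657/1000) = 0
  disc = (7/50)² − 4·(1/8)·(-657/1000) = 3481/10000 ; √disc = 59/100
  v_R = (−(7/50) + 59/100) / (2·(1/8)) = 9/5 m/s
check:
T_s = v_R/a_R = (9/5)/4 = 0.4500 s
reaction-phase robot travel = 1.8000·0.0400 = 0.0720 m
braking distance = 1.8000²/(2·4.0000) = 0.4050 m
human over T_r+T_s: 0.4000·(0.0400+0.4500) = 0.1960 m
C+Z_d+Z_r = 0.0400+0.0050+0.0150 = 0.0600 m
sum ≈ 0.0720+0.4050+0.1960+0.0600 ≈ 0.7330 m = S ✓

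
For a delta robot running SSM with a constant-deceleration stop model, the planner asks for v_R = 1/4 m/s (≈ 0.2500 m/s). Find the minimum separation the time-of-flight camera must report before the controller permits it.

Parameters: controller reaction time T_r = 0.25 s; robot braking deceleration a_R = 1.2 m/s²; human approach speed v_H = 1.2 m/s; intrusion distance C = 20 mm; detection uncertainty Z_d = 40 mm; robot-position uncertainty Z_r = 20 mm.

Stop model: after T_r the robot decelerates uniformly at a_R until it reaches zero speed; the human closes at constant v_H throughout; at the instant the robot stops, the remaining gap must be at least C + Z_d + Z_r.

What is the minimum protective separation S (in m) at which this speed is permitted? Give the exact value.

S_min = 3449/4800 m = 0.7185 m

T_s = v_R/a_R = (1/4)/(6/5) = 0.2083 s
robot in T_r: 0.2500·0.2500 = 0.0625 m
robot covers 0.2500·0.2083 − ½·1.2000·0.2083² = 0.0260 m while stopping
person approaches 1.2000·(0.2500+0.2083) = 0.5500 m
margins: 0.0200+0.0400+0.0200 = 0.0800 m
S_min ≈ 0.0625+0.0260+0.5500+0.0800  ⇒  S_min = 3449/4800 m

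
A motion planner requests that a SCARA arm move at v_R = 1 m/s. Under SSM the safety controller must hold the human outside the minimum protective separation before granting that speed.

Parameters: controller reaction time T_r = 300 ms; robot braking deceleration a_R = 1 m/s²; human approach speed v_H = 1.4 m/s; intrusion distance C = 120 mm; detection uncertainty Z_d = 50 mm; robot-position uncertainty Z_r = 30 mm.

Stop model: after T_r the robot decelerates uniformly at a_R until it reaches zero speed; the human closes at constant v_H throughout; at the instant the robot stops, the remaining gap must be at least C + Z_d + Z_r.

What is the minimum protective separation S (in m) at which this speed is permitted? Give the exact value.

S_min = 141/50 m = 2.8200 m

braking lasts T_s = 1/1 = 1.0000 s
reaction-phase robot travel = 1.0000·0.3000 = 0.3000 m
braking distance = 1.0000²/(2·1.0000) = 0.5000 m
human closes 1.4000·1.3000 = 1.8200 m
margins: 0.1200+0.0500+0.0300 = 0.2000 m
S_min ≈ 0.3000+0.5000+1.8200+0.2000  ⇒  S_min = 141/50 m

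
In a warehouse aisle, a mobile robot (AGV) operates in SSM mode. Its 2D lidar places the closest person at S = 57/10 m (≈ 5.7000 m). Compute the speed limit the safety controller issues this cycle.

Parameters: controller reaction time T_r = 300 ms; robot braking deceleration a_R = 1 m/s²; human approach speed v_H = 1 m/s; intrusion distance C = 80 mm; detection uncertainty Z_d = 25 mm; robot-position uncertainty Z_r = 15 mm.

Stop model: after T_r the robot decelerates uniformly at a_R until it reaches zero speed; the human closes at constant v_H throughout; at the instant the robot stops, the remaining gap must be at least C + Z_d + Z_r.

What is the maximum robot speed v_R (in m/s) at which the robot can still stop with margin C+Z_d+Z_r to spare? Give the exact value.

quadratic (1/2)·v² + (13/10)·v + (-132/25) = 0
  disc = (13/10)² − 4·(1/2)·(-132/25) = 49/4 ; √disc = 7/2
  v_R = (−(13/10) + 7/2) / (2·(1/2)) = 11/5 m/s
check:
braking lasts T_s = (11/5)/1 = 2.2000 s
robot covers v_R·T_r = 2.2000·0.3000 = 0.6600 m before braking
braking distance = 2.2000²/(2·1.0000) = 2.4200 m
human closes 1.0000·2.5000 = 2.5000 m
residual clearance needed = 0.0800+0.0250+0.0150 = 0.1200 m
sum ≈ 0.6600+2.4200+2.5000+0.1200 ≈ 5.7000 m = S ✓

v_R_max = 11/5 m/s = 2.2000 m/s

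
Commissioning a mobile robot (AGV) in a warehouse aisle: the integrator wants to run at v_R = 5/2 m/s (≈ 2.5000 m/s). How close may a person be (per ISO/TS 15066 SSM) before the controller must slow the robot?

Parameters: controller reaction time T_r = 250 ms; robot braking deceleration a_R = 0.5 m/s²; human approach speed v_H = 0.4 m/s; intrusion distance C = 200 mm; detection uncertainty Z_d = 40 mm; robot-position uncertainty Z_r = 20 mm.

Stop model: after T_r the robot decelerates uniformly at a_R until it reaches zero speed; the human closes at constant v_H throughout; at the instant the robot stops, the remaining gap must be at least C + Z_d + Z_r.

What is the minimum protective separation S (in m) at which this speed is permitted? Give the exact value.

S_min = 1847/200 m = 9.2350 m

T_s = v_R/a_R = (5/2)/(1/2) = 5.0000 s
robot in T_r: 2.5000·0.2500 = 0.6250 m
robot covers 2.5000·5.0000 − ½·0.5000·5.0000² = 6.2500 m while stopping
human over T_r+T_s: 0.4000·(0.2500+5.0000) = 2.1000 m
residual clearance needed = 0.2000+0.0400+0.0200 = 0.2600 m
S_min ≈ 0.6250+6.2500+2.1000+0.2600  ⇒  S_min = 1847/200 m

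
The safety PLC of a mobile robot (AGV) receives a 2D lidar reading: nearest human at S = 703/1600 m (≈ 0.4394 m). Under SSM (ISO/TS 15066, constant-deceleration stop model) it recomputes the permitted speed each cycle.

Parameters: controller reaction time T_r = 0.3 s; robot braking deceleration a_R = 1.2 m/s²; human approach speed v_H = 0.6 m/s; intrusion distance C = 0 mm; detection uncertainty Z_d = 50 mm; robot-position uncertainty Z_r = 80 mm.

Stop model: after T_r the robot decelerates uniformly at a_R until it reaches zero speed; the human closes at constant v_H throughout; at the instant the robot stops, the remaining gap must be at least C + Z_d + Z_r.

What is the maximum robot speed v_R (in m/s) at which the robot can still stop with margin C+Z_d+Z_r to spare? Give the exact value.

collect terms ⇒ (5/12)·v_R² + (4/5)·v_R + (-207/1600) = 0
  disc = (4/5)² − 4·(5/12)·(-207/1600) = 1369/1600 ; √disc = 37/40
  v_R = (−(4/5) + 37/40) / (2·(5/12)) = 3/20 m/s
check:
stop time T_s = (3/20)/(6/5) = 0.1250 s
reaction-phase robot travel = 0.1500·0.3000 = 0.0450 m
braking distance = 0.1500²/(2·1.2000) = 0.0094 m
human closes 0.6000·0.4250 = 0.2550 m
residual clearance needed = 0.0000+0.0500+0.0800 = 0.1300 m
sum ≈ 0.0450+0.0094+0.2550+0.1300 ≈ 0.4394 m = S ✓

v_R_max = 3/20 m/s = 0.1500 m/s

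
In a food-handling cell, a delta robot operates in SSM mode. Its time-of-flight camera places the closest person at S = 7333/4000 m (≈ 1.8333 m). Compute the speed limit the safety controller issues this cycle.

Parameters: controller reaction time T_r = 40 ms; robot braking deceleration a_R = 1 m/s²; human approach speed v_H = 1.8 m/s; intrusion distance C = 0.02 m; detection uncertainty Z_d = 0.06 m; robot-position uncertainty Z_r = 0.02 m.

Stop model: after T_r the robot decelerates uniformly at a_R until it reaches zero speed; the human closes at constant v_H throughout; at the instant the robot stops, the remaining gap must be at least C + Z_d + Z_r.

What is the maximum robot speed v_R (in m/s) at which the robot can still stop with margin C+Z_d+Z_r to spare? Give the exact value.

quadratic (1/2)·v² + (46/25)·v + (-1329/800) = 0
  disc = (46/25)² − 4·(1/2)·(-1329/800) = 67081/10000 ; √disc = 259/100
  v_R = (−(46/25) + 259/100) / (2·(1/2)) = 3/4 m/s
check:
T_s = v_R/a_R = (3/4)/1 = 0.7500 s
robot in T_r: 0.7500·0.0400 = 0.0300 m
robot under decel: 0.7500²/(2·1.0000) = 0.2812 m
human over T_r+T_s: 1.8000·(0.0400+0.7500) = 1.4220 m
residual clearance needed = 0.0200+0.0600+0.0200 = 0.1000 m
sum ≈ 0.0300+0.2812+1.4220+0.1000 ≈ 1.8333 m = S ✓

v_R_max = 3/4 m/s = 0.7500 m/s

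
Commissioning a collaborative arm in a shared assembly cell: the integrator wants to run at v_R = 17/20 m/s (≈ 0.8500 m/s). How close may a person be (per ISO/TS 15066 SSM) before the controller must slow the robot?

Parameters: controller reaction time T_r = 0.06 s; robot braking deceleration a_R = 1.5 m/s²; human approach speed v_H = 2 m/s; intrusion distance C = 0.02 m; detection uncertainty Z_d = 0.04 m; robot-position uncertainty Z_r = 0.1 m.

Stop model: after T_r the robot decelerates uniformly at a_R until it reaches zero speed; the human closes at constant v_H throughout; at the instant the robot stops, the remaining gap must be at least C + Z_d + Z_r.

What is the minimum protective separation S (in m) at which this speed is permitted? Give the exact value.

S_min = 10231/6000 m = 1.7052 m

T_s = v_R/a_R = (17/20)/(3/2) = 0.5667 s
robot in T_r: 0.8500·0.0600 = 0.0510 m
robot covers 0.8500·0.5667 − ½·1.5000·0.5667² = 0.2408 m while stopping
human over T_r+T_s: 2.0000·(0.0600+0.5667) = 1.2533 m
C+Z_d+Z_r = 0.0200+0.0400+0.1000 = 0.1600 m
S_min ≈ 0.0510+0.2408+1.2533+0.1600  ⇒  S_min = 10231/6000 m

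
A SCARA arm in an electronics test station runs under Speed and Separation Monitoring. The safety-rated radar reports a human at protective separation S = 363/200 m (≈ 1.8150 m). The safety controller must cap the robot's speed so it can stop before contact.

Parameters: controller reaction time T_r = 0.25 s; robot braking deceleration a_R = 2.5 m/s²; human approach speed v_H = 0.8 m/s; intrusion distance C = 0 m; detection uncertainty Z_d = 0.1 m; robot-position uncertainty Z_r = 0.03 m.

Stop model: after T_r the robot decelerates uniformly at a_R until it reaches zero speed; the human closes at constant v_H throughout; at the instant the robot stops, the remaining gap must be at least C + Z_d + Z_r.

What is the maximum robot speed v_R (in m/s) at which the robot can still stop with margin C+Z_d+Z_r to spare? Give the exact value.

v_R_max = 33/20 m/s = 1.6500 m/s

at the boundary: (1/5)·v² + (57/100)·v + (-297/200) = 0
  disc = (57/100)² − 4·(1/5)·(-297/200) = 15129/10000 ; √disc = 123/100
  v_R = (−(57/100) + 123/100) / (2·(1/5)) = 33/20 m/s
check:
T_s = v_R/a_R = (33/20)/(5/2) = 0.6600 s
robot covers v_R·T_r = 1.6500·0.2500 = 0.4125 m before braking
robot covers 1.6500·0.6600 − ½·2.5000·0.6600² = 0.5445 m while stopping
human closes 0.8000·0.9100 = 0.7280 m
margins: 0.0000+0.1000+0.0300 = 0.1300 m
sum ≈ 0.4125+0.5445+0.7280+0.1300 ≈ 1.8150 m = S ✓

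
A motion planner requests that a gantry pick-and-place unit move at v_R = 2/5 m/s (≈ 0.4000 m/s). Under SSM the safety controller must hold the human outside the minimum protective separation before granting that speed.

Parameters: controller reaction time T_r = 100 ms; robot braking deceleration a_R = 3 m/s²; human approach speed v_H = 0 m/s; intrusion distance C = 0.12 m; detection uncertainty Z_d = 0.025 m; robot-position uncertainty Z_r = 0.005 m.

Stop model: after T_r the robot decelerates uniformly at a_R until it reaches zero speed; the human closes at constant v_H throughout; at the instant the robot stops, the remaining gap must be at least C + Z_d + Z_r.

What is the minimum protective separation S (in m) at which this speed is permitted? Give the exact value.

T_s = v_R/a_R = (2/5)/3 = 0.1333 s
robot in T_r: 0.4000·0.1000 = 0.0400 m
robot covers 0.4000·0.1333 − ½·3.0000·0.1333² = 0.0267 m while stopping
human over T_r+T_s: 0.0000·(0.1000+0.1333) = 0.0000 m
C+Z_d+Z_r = 0.1200+0.0250+0.0050 = 0.1500 m
S_min ≈ 0.0400+0.0267+0.0000+0.1500  ⇒  S_min = 13/60 m

S_min = 13/60 m = 0.2167 m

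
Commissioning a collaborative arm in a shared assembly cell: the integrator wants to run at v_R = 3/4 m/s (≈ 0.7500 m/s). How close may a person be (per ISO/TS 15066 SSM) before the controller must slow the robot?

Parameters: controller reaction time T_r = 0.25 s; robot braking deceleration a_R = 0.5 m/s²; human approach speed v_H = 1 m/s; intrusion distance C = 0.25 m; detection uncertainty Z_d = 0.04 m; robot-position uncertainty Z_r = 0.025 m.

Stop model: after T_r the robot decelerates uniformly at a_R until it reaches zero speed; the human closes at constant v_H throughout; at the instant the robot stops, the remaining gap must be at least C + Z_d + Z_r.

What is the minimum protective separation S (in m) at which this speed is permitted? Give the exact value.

stop time T_s = (3/4)/(1/2) = 1.5000 s
robot covers v_R·T_r = 0.7500·0.2500 = 0.1875 m before braking
robot under decel: 0.7500²/(2·0.5000) = 0.5625 m
person approaches 1.0000·(0.2500+1.5000) = 1.7500 m
residual clearance needed = 0.2500+0.0400+0.0250 = 0.3150 m
S_min ≈ 0.1875+0.5625+1.7500+0.3150  ⇒  S_min = 563/200 m

S_min = 563/200 m = 2.8150 m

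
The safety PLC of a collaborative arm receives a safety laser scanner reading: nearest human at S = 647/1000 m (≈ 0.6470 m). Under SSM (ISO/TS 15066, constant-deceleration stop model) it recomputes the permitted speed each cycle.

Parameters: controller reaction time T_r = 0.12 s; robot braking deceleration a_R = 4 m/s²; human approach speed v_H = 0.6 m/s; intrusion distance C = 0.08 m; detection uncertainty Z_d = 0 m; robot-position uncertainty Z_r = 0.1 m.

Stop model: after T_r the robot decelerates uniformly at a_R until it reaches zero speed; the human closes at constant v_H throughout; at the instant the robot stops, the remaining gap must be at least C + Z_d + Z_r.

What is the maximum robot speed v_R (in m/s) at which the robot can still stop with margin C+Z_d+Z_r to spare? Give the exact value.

at the boundary: (1/8)·v² + (27/100)·v + (-79/200) = 0
  disc = (27/100)² − 4·(1/8)·(-79/200) = 169/625 ; √disc = 13/25
  v_R = (−(27/100) + 13/25) / (2·(1/8)) = 1 m/s
check:
braking lasts T_s = 1/4 = 0.2500 s
robot covers v_R·T_r = 1.0000·0.1200 = 0.1200 m before braking
robot under decel: 1.0000²/(2·4.0000) = 0.1250 m
human closes 0.6000·0.3700 = 0.2220 m
margins: 0.0800+0.0000+0.1000 = 0.1800 m
sum ≈ 0.1200+0.1250+0.2220+0.1800 ≈ 0.6470 m = S ✓

v_R_max = 1 m/s = 1.0000 m/s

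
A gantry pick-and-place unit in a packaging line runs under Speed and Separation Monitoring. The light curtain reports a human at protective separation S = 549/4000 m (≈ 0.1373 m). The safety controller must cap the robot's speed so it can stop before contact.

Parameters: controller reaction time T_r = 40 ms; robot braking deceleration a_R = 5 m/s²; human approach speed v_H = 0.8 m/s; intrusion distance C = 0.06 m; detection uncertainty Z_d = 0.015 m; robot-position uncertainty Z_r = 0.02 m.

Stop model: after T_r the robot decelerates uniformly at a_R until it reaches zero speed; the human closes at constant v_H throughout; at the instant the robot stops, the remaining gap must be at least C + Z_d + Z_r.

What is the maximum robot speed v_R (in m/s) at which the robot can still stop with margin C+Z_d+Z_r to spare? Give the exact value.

collect terms ⇒ (1/10)·v_R² + (1/5)·v_R + (-41/4000) = 0
  disc = (1/5)² − 4·(1/10)·(-41/4000) = 441/10000 ; √disc = 21/100
  v_R = (−(1/5) + 21/100) / (2·(1/10)) = 1/20 m/s
check:
braking lasts T_s = (1/20)/5 = 0.0100 s
reaction-phase robot travel = 0.0500·0.0400 = 0.0020 m
robot covers 0.0500·0.0100 − ½·5.0000·0.0100² = 0.0003 m while stopping
person approaches 0.8000·(0.0400+0.0100) = 0.0400 m
residual clearance needed = 0.0600+0.0150+0.0200 = 0.0950 m
sum ≈ 0.0020+0.0003+0.0400+0.0950 ≈ 0.1373 m = S ✓

v_R_max = 1/20 m/s = 0.0500 m/s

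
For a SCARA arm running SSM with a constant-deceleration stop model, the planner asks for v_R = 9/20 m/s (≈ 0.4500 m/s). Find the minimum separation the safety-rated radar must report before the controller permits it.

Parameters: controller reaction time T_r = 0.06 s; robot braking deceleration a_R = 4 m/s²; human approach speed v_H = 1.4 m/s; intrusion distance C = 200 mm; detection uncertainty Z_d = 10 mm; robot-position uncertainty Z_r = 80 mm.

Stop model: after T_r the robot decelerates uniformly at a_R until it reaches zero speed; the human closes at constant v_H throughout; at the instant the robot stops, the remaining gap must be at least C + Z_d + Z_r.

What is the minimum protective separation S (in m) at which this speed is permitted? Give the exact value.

T_s = v_R/a_R = (9/20)/4 = 0.1125 s
reaction-phase robot travel = 0.4500·0.0600 = 0.0270 m
robot covers 0.4500·0.1125 − ½·4.0000·0.1125² = 0.0253 m while stopping
human over T_r+T_s: 1.4000·(0.0600+0.1125) = 0.2415 m
margins: 0.2000+0.0100+0.0800 = 0.2900 m
S_min ≈ 0.0270+0.0253+0.2415+0.2900  ⇒  S_min = 9341/16000 m

S_min = 9341/16000 m = 0.5838 m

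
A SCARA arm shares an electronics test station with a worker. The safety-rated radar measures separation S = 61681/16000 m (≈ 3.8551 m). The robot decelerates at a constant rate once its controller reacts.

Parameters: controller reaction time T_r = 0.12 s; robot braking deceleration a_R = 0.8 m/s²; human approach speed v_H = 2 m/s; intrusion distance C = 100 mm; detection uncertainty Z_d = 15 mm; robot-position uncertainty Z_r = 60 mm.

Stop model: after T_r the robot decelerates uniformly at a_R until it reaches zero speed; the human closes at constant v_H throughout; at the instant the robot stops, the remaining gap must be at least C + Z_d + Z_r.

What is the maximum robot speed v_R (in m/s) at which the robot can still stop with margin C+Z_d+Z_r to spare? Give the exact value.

v_R_max = 21/20 m/s = 1.0500 m/s

at the boundary: (5/8)·v² + (131/50)·v + (-55041/16000) = 0
  disc = (131/50)² − 4·(5/8)·(-55041/16000) = 2474329/160000 ; √disc = 1573/400
  v_R = (−(131/50) + 1573/400) / (2·(5/8)) = 21/20 m/s
check:
stop time T_s = (21/20)/(4/5) = 1.3125 s
robot covers v_R·T_r = 1.0500·0.1200 = 0.1260 m before braking
robot covers 1.0500·1.3125 − ½·0.8000·1.3125² = 0.6891 m while stopping
human closes 2.0000·1.4325 = 2.8650 m
residual clearance needed = 0.1000+0.0150+0.0600 = 0.1750 m
sum ≈ 0.1260+0.6891+2.8650+0.1750 ≈ 3.8551 m = S ✓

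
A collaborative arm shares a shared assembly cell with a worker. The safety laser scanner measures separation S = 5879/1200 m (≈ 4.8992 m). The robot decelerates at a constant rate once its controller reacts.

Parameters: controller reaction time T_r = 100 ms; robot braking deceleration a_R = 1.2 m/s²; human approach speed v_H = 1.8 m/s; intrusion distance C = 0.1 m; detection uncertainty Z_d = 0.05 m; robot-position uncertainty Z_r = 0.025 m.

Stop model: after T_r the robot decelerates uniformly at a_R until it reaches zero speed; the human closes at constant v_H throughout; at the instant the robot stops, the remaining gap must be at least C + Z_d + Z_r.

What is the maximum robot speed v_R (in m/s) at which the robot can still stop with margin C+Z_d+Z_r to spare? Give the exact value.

v_R_max = 19/10 m/s = 1.9000 m/s

collect terms ⇒ (5/12)·v_R² + (8/5)·v_R + (-5453/1200) = 0
  disc = (8/5)² − 4·(5/12)·(-5453/1200) = 36481/3600 ; √disc = 191/60
  v_R = (−(8/5) + 191/60) / (2·(5/12)) = 19/10 m/s
check:
stop time T_s = (19/10)/(6/5) = 1.5833 s
reaction-phase robot travel = 1.9000·0.1000 = 0.1900 m
robot covers 1.9000·1.5833 − ½·1.2000·1.5833² = 1.5042 m while stopping
human closes 1.8000·1.6833 = 3.0300 m
residual clearance needed = 0.1000+0.0500+0.0250 = 0.1750 m
sum ≈ 0.1900+1.5042+3.0300+0.1750 ≈ 4.8992 m = S ✓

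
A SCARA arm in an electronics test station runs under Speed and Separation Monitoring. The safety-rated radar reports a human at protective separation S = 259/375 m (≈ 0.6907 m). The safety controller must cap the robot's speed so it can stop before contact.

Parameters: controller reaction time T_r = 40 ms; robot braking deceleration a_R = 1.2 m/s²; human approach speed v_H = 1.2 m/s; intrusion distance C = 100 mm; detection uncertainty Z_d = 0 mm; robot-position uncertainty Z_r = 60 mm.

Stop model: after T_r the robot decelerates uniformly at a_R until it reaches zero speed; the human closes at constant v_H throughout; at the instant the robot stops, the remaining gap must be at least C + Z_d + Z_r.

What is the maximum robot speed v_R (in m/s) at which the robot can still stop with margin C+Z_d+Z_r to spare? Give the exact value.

at the boundary: (5/12)·v² + (26/25)·v + (-181/375) = 0
  disc = (26/25)² − 4·(5/12)·(-181/375) = 10609/5625 ; √disc = 103/75
  v_R = (−(26/25) + 103/75) / (2·(5/12)) = 2/5 m/s
check:
braking lasts T_s = (2/5)/(6/5) = 0.3333 s
robot in T_r: 0.4000·0.0400 = 0.0160 m
robot covers 0.4000·0.3333 − ½·1.2000·0.3333² = 0.0667 m while stopping
person approaches 1.2000·(0.0400+0.3333) = 0.4480 m
margins: 0.1000+0.0000+0.0600 = 0.1600 m
sum ≈ 0.0160+0.0667+0.4480+0.1600 ≈ 0.6907 m = S ✓

v_R_max = 2/5 m/s = 0.4000 m/s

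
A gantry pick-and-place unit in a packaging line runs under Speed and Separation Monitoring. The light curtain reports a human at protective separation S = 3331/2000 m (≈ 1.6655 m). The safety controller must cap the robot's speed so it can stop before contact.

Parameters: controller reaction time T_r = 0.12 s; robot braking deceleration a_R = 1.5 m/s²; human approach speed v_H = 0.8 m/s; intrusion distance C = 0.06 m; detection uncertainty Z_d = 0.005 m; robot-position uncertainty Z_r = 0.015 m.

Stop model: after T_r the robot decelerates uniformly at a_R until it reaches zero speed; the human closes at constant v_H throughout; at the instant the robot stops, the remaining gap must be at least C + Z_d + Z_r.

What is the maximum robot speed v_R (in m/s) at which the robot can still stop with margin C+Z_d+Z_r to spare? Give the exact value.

v_R_max = 27/20 m/s = 1.3500 m/s

at the boundary: (1/3)·v² + (49/75)·v + (-2979/2000) = 0
  disc = (49/75)² − 4·(1/3)·(-2979/2000) = 54289/22500 ; √disc = 233/150
  v_R = (−(49/75) + 233/150) / (2·(1/3)) = 27/20 m/s
check:
stop time T_s = (27/20)/(3/2) = 0.9000 s
robot covers v_R·T_r = 1.3500·0.1200 = 0.1620 m before braking
robot under decel: 1.3500²/(2·1.5000) = 0.6075 m
person approaches 0.8000·(0.1200+0.9000) = 0.8160 m
margins: 0.0600+0.0050+0.0150 = 0.0800 m
sum ≈ 0.1620+0.6075+0.8160+0.0800 ≈ 1.6655 m = S ✓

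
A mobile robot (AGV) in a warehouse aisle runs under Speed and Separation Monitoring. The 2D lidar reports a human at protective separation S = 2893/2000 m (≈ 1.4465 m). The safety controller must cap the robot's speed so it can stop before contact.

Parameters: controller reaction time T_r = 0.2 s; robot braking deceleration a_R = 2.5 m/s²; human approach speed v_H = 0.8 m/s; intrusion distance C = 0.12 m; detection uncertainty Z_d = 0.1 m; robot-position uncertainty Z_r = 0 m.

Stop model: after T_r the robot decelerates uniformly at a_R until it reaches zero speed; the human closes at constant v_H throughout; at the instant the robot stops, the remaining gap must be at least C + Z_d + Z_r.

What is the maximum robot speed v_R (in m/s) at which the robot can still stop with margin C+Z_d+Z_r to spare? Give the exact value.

at the boundary: (1/5)·v² + (13/25)·v + (-2133/2000) = 0
  disc = (13/25)² − 4·(1/5)·(-2133/2000) = 2809/2500 ; √disc = 53/50
  v_R = (−(13/25) + 53/50) / (2·(1/5)) = 27/20 m/s
check:
braking lasts T_s = (27/20)/(5/2) = 0.5400 s
robot covers v_R·T_r = 1.3500·0.2000 = 0.2700 m before braking
braking distance = 1.3500²/(2·2.5000) = 0.3645 m
person approaches 0.8000·(0.2000+0.5400) = 0.5920 m
margins: 0.1200+0.1000+0.0000 = 0.2200 m
sum ≈ 0.2700+0.3645+0.5920+0.2200 ≈ 1.4465 m = S ✓

v_R_max = 27/20 m/s = 1.3500 m/s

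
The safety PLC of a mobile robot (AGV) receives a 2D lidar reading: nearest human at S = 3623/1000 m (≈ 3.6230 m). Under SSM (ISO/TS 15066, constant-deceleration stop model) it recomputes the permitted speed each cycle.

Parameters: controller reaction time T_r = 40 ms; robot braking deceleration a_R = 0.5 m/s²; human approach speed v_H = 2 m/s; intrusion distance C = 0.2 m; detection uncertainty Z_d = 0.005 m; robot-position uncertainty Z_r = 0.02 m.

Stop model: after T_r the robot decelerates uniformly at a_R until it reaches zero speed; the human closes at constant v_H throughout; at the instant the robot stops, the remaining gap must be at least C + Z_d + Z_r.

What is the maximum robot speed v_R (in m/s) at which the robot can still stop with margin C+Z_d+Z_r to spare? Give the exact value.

at the boundary: (1)·v² + (101/25)·v + (-1659/500) = 0
  disc = (101/25)² − 4·(1)·(-1659/500) = 18496/625 ; √disc = 136/25
  v_R = (−(101/25) + 136/25) / (2·(1)) = 7/10 m/s
check:
stop time T_s = (7/10)/(1/2) = 1.4000 s
robot in T_r: 0.7000·0.0400 = 0.0280 m
braking distance = 0.7000²/(2·0.5000) = 0.4900 m
person approaches 2.0000·(0.0400+1.4000) = 2.8800 m
residual clearance needed = 0.2000+0.0050+0.0200 = 0.2250 m
sum ≈ 0.0280+0.4900+2.8800+0.2250 ≈ 3.6230 m = S ✓

v_R_max = 7/10 m/s = 0.7000 m/s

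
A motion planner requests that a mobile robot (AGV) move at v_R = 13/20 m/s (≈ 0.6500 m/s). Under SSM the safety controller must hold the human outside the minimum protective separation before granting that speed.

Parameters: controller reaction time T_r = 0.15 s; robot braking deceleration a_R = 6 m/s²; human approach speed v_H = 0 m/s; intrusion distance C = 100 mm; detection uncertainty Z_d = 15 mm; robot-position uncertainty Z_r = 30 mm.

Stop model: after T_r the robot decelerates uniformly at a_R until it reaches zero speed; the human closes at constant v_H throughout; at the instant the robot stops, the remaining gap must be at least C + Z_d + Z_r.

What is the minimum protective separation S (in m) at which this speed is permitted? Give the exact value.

S_min = 1333/4800 m = 0.2777 m

T_s = v_R/a_R = (13/20)/6 = 0.1083 s
reaction-phase robot travel = 0.6500·0.1500 = 0.0975 m
robot covers 0.6500·0.1083 − ½·6.0000·0.1083² = 0.0352 m while stopping
human closes 0.0000·0.2583 = 0.0000 m
residual clearance needed = 0.1000+0.0150+0.0300 = 0.1450 m
S_min ≈ 0.0975+0.0352+0.0000+0.1450  ⇒  S_min = 1333/4800 m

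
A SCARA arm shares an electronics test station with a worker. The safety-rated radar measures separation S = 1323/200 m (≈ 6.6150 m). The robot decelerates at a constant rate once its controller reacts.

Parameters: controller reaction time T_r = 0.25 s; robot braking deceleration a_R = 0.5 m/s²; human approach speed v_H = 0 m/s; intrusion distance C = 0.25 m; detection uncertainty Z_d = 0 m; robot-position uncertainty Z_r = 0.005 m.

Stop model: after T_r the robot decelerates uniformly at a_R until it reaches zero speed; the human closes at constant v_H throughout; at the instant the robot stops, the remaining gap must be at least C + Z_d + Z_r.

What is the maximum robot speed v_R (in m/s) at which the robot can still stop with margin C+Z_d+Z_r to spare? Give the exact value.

at the boundary: (1)·v² + (1/4)·v + (-159/25) = 0
  disc = (1/4)² − 4·(1)·(-159/25) = 10201/400 ; √disc = 101/20
  v_R = (−(1/4) + 101/20) / (2·(1)) = 12/5 m/s
check:
stop time T_s = (12/5)/(1/2) = 4.8000 s
reaction-phase robot travel = 2.4000·0.2500 = 0.6000 m
robot under decel: 2.4000²/(2·0.5000) = 5.7600 m
human over T_r+T_s: 0.0000·(0.2500+4.8000) = 0.0000 m
C+Z_d+Z_r = 0.2500+0.0000+0.0050 = 0.2550 m
sum ≈ 0.6000+5.7600+0.0000+0.2550 ≈ 6.6150 m = S ✓

v_R_max = 12/5 m/s = 2.4000 m/s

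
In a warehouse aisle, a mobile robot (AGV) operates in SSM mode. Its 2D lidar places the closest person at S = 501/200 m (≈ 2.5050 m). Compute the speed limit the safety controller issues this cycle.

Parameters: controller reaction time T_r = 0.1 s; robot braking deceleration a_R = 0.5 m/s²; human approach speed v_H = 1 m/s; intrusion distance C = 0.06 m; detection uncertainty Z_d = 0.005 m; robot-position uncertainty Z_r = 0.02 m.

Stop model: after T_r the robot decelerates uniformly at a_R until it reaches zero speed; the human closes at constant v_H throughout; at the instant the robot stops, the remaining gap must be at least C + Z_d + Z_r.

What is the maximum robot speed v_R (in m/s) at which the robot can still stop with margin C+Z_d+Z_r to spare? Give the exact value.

v_R_max = 4/5 m/s = 0.8000 m/s

quadratic (1)·v² + (21/10)·v + (-58/25) = 0
  disc = (21/10)² − 4·(1)·(-58/25) = 1369/100 ; √disc = 37/10
  v_R = (−(21/10) + 37/10) / (2·(1)) = 4/5 m/s
check:
braking lasts T_s = (4/5)/(1/2) = 1.6000 s
reaction-phase robot travel = 0.8000·0.1000 = 0.0800 m
robot covers 0.8000·1.6000 − ½·0.5000·1.6000² = 0.6400 m while stopping
human closes 1.0000·1.7000 = 1.7000 m
C+Z_d+Z_r = 0.0600+0.0050+0.0200 = 0.0850 m
sum ≈ 0.0800+0.6400+1.7000+0.0850 ≈ 2.5050 m = S ✓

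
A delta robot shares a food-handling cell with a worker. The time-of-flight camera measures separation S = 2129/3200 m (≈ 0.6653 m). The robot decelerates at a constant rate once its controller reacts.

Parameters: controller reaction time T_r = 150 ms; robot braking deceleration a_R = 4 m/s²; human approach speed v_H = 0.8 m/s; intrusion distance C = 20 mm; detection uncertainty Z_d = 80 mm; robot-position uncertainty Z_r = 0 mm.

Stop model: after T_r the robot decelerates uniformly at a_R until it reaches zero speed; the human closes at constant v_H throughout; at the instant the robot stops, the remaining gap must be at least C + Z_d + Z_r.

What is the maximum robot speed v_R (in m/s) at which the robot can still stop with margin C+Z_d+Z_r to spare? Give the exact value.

v_R_max = 19/20 m/s = 0.9500 m/s

collect terms ⇒ (1/8)·v_R² + (7/20)·v_R + (-57/128) = 0
  disc = (7/20)² − 4·(1/8)·(-57/128) = 2209/6400 ; √disc = 47/80
  v_R = (−(7/20) + 47/80) / (2·(1/8)) = 19/20 m/s
check:
braking lasts T_s = (19/20)/4 = 0.2375 s
reaction-phase robot travel = 0.9500·0.1500 = 0.1425 m
robot under decel: 0.9500²/(2·4.0000) = 0.1128 m
person approaches 0.8000·(0.1500+0.2375) = 0.3100 m
margins: 0.0200+0.0800+0.0000 = 0.1000 m
sum ≈ 0.1425+0.1128+0.3100+0.1000 ≈ 0.6653 m = S ✓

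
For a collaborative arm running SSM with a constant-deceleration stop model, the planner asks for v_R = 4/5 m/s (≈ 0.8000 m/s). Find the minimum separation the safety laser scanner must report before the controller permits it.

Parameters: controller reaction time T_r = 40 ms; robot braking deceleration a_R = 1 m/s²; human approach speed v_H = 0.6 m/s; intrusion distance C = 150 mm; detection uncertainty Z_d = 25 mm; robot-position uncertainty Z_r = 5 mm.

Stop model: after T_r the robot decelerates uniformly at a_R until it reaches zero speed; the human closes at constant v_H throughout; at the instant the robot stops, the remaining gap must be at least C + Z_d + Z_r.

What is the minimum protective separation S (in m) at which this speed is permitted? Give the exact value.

S_min = 259/250 m = 1.0360 m

T_s = v_R/a_R = (4/5)/1 = 0.8000 s
robot in T_r: 0.8000·0.0400 = 0.0320 m
robot under decel: 0.8000²/(2·1.0000) = 0.3200 m
human over T_r+T_s: 0.6000·(0.0400+0.8000) = 0.5040 m
residual clearance needed = 0.1500+0.0250+0.0050 = 0.1800 m
S_min ≈ 0.0320+0.3200+0.5040+0.1800  ⇒  S_min = 259/250 m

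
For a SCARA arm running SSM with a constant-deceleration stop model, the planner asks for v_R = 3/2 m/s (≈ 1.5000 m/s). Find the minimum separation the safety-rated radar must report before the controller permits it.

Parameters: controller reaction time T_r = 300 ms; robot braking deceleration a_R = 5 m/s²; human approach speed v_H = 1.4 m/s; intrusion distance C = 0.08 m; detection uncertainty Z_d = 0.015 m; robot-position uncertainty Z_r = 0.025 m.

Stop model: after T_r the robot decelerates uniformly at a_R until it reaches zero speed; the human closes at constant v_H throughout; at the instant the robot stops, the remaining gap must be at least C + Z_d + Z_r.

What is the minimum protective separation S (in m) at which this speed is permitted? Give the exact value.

stop time T_s = (3/2)/5 = 0.3000 s
robot in T_r: 1.5000·0.3000 = 0.4500 m
robot covers 1.5000·0.3000 − ½·5.0000·0.3000² = 0.2250 m while stopping
human over T_r+T_s: 1.4000·(0.3000+0.3000) = 0.8400 m
residual clearance needed = 0.0800+0.0150+0.0250 = 0.1200 m
S_min ≈ 0.4500+0.2250+0.8400+0.1200  ⇒  S_min = 327/200 m

S_min = 327/200 m = 1.6350 m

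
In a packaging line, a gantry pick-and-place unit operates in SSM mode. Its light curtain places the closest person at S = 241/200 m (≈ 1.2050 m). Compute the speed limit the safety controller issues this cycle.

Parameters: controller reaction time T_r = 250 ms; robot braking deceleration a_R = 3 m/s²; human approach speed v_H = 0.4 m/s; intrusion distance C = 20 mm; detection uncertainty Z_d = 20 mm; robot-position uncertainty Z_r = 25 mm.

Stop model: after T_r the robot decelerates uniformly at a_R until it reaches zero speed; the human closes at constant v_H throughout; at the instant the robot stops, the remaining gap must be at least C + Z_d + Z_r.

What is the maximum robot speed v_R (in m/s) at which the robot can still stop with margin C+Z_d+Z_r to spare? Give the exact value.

quadratic (1/6)·v² + (23/60)·v + (-26/25) = 0
  disc = (23/60)² − 4·(1/6)·(-26/25) = 121/144 ; √disc = 11/12
  v_R = (−(23/60) + 11/12) / (2·(1/6)) = 8/5 m/s
check:
stop time T_s = (8/5)/3 = 0.5333 s
robot in T_r: 1.6000·0.2500 = 0.4000 m
robot under decel: 1.6000²/(2·3.0000) = 0.4267 m
human closes 0.4000·0.7833 = 0.3133 m
C+Z_d+Z_r = 0.0200+0.0200+0.0250 = 0.0650 m
sum ≈ 0.4000+0.4267+0.3133+0.0650 ≈ 1.2050 m = S ✓

v_R_max = 8/5 m/s = 1.6000 m/s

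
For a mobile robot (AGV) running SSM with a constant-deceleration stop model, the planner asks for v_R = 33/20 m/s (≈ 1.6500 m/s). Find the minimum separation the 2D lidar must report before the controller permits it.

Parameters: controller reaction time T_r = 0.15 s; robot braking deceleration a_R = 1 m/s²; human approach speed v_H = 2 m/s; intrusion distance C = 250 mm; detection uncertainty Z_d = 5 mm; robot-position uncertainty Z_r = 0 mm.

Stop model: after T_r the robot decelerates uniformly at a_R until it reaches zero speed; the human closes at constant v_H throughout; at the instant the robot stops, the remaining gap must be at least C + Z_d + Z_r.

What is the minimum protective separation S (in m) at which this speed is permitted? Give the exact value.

braking lasts T_s = (33/20)/1 = 1.6500 s
robot in T_r: 1.6500·0.1500 = 0.2475 m
robot under decel: 1.6500²/(2·1.0000) = 1.3613 m
human over T_r+T_s: 2.0000·(0.1500+1.6500) = 3.6000 m
residual clearance needed = 0.2500+0.0050+0.0000 = 0.2550 m
S_min ≈ 0.2475+1.3613+3.6000+0.2550  ⇒  S_min = 4371/800 m

S_min = 4371/800 m = 5.4638 m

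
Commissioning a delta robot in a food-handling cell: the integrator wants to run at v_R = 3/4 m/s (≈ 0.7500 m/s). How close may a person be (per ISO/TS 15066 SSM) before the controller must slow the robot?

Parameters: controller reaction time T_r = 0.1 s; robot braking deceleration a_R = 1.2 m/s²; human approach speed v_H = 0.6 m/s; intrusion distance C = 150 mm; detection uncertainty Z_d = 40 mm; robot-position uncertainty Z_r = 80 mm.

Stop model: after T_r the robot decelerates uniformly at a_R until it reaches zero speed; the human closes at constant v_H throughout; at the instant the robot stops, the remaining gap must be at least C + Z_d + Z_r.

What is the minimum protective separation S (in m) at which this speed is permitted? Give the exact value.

T_s = v_R/a_R = (3/4)/(6/5) = 0.6250 s
reaction-phase robot travel = 0.7500·0.1000 = 0.0750 m
braking distance = 0.7500²/(2·1.2000) = 0.2344 m
person approaches 0.6000·(0.1000+0.6250) = 0.4350 m
C+Z_d+Z_r = 0.1500+0.0400+0.0800 = 0.2700 m
S_min ≈ 0.0750+0.2344+0.4350+0.2700  ⇒  S_min = 1623/1600 m

S_min = 1623/1600 m = 1.0144 m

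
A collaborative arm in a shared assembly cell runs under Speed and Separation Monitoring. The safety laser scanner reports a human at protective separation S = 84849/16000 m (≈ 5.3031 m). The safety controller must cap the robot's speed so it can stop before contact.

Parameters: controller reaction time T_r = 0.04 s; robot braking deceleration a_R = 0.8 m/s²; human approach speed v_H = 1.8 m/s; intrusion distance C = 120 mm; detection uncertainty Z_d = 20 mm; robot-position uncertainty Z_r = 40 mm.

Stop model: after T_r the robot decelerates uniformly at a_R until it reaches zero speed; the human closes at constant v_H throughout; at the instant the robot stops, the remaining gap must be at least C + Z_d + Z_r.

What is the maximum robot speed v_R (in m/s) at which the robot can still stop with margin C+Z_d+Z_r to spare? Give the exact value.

collect terms ⇒ (5/8)·v_R² + (229/100)·v_R + (-80817/16000) = 0
  disc = (229/100)² − 4·(5/8)·(-80817/16000) = 2859481/160000 ; √disc = 1691/400
  v_R = (−(229/100) + 1691/400) / (2·(5/8)) = 31/20 m/s
check:
T_s = v_R/a_R = (31/20)/(4/5) = 1.9375 s
robot in T_r: 1.5500·0.0400 = 0.0620 m
braking distance = 1.5500²/(2·0.8000) = 1.5016 m
human over T_r+T_s: 1.8000·(0.0400+1.9375) = 3.5595 m
margins: 0.1200+0.0200+0.0400 = 0.1800 m
sum ≈ 0.0620+1.5016+3.5595+0.1800 ≈ 5.3031 m = S ✓

v_R_max = 31/20 m/s = 1.5500 m/s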